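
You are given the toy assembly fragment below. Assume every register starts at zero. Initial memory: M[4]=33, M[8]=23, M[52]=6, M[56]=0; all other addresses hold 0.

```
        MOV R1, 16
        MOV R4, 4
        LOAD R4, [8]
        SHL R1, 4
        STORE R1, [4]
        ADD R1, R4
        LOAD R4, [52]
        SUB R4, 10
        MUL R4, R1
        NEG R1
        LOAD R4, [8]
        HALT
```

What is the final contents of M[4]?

256

MOV R1, 16 → R1=16
MOV R4, 4 → R4=4
LOAD R4, [8] → R4=M[8]=23
SHL R1, 4 → R1=16<<4=256
STORE R1, [4] → M[4]=256
ADD R1, R4 → R1=256+23=279
LOAD R4, [52] → R4=M[52]=6
SUB R4, 10 → R4=6-10=-4
MUL R4, R1 → R4=(-4)*279=-1116
NEG R1 → R1=-(279)=-279
LOAD R4, [8] → R4=M[8]=23
halt.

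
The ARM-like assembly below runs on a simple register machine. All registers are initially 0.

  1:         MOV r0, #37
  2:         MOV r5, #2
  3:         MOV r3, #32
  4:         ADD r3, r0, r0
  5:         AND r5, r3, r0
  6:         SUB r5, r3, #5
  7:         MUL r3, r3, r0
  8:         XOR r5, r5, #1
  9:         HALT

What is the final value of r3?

r0=37
r5=2
r3=32
r3=37+37=74
r5=74&37=0
r5=74-5=69
r3=74*37=2738
r5=69^1=68
halt.

2738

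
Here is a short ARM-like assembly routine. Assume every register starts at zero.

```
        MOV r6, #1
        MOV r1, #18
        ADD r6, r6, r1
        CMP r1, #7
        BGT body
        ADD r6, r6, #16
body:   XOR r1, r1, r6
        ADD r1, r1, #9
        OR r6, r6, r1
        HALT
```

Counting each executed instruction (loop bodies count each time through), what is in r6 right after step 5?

after MOV r6, #1: r6=1
after MOV r1, #18: r1=18
after ADD r6, r6, r1: r6=1+18=19
CMP r1, #7  (cmp 18,7)
BGT body: taken
After step 5: r6 = 19.

19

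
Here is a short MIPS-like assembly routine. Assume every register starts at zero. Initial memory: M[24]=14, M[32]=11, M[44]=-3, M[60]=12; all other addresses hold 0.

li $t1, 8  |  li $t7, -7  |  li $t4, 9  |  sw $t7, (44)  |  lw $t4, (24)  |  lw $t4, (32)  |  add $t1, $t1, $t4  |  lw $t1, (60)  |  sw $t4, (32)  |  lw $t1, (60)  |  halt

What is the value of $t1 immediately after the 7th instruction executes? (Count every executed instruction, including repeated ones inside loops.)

19

$t1=8
$t7=-7
$t4=9
sw $t7, (44) → M[44]=-7
$t4=M[24]=14
$t4=M[32]=11
$t1=8+11=19
After step 7: $t1 = 19.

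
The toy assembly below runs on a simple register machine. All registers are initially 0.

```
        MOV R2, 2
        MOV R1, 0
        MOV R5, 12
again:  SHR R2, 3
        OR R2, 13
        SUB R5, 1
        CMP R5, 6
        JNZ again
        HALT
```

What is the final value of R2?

after MOV R2, 2: R2=2
after MOV R1, 0: R1=0
after MOV R5, 12: R5=12
after SHR R2, 3: R2=2>>3=0
after OR R2, 13: R2=0|13=13
after SUB R5, 1: R5=12-1=11
CMP R5, 6  (cmp 11,6)
JNZ again: taken
after SHR R2, 3: R2=13>>3=1
after OR R2, 13: R2=1|13=13
after SUB R5, 1: R5=11-1=10
CMP R5, 6  (cmp 10,6)
JNZ again: taken
after SHR R2, 3: R2=13>>3=1
after OR R2, 13: R2=1|13=13
after SUB R5, 1: R5=10-1=9
CMP R5, 6  (cmp 9,6)
JNZ again: taken
after SHR R2, 3: R2=13>>3=1
after OR R2, 13: R2=1|13=13
after SUB R5, 1: R5=9-1=8
CMP R5, 6  (cmp 8,6)
JNZ again: taken
after SHR R2, 3: R2=13>>3=1
after OR R2, 13: R2=1|13=13
after SUB R5, 1: R5=8-1=7
CMP R5, 6  (cmp 7,6)
JNZ again: taken
after SHR R2, 3: R2=13>>3=1
after OR R2, 13: R2=1|13=13
after SUB R5, 1: R5=7-1=6
CMP R5, 6  (cmp 6,6)
JNZ again: not taken
halt.

13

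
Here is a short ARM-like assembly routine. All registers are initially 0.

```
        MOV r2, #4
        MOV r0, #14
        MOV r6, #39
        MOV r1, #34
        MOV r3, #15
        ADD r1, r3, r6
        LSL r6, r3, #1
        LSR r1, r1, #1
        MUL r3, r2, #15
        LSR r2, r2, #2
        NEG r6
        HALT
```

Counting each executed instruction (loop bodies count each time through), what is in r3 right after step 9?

60

MOV r2, #4 → r2=4
MOV r0, #14 → r0=14
MOV r6, #39 → r6=39
MOV r1, #34 → r1=34
MOV r3, #15 → r3=15
ADD r1, r3, r6 → r1=15+39=54
LSL r6, r3, #1 → r6=15<<1=30
LSR r1, r1, #1 → r1=54>>1=27
MUL r3, r2, #15 → r3=4*15=60
After step 9: r3 = 60.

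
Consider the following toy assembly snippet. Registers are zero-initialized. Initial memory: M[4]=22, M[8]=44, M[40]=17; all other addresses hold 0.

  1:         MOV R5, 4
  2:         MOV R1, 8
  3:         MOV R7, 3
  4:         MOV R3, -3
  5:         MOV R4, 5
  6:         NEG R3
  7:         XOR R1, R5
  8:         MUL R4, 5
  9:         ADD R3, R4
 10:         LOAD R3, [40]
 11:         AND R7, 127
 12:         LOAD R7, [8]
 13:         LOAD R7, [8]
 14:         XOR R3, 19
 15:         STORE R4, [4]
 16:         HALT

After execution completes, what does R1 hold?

12

MOV R5, 4 → R5=4
MOV R1, 8 → R1=8
MOV R7, 3 → R7=3
MOV R3, -3 → R3=-3
MOV R4, 5 → R4=5
NEG R3 → R3=-(-3)=3
XOR R1, R5 → R1=8^4=12
MUL R4, 5 → R4=5*5=25
ADD R3, R4 → R3=3+25=28
LOAD R3, [40] → R3=M[40]=17
AND R7, 127 → R7=3&127=3
LOAD R7, [8] → R7=M[8]=44
LOAD R7, [8] → R7=M[8]=44
XOR R3, 19 → R3=17^19=2
STORE R4, [4] → M[4]=25
halt.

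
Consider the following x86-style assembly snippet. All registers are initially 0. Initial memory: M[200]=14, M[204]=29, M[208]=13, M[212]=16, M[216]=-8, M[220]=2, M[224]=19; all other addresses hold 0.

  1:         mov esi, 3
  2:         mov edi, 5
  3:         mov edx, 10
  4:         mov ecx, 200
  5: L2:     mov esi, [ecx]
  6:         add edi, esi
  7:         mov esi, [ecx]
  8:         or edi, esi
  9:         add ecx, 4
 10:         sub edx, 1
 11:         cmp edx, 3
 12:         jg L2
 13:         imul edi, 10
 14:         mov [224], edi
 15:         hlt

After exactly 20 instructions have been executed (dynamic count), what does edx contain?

8

esi=3
edi=5
edx=10
ecx=200
esi=M[200]=14
edi=5+14=19
esi=M[200]=14
edi=19|14=31
ecx=200+4=204
edx=10-1=9
cmp edx, 3  (cmp 9,3)
jg L2: taken
esi=M[204]=29
edi=31+29=60
esi=M[204]=29
edi=60|29=61
ecx=204+4=208
edx=9-1=8
cmp edx, 3  (cmp 8,3)
jg L2: taken
After step 20: edx = 8.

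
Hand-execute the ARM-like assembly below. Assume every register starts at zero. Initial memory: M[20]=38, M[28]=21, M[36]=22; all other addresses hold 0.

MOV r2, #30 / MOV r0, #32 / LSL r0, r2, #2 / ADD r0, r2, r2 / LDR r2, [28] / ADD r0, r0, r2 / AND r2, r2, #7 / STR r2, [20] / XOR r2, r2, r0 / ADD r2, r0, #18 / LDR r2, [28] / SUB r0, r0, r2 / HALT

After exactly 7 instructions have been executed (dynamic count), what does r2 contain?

MOV r2, #30 → r2=30
MOV r0, #32 → r0=32
LSL r0, r2, #2 → r0=30<<2=120
ADD r0, r2, r2 → r0=30+30=60
LDR r2, [28] → r2=M[28]=21
ADD r0, r0, r2 → r0=60+21=81
AND r2, r2, #7 → r2=21&7=5
After step 7: r2 = 5.

5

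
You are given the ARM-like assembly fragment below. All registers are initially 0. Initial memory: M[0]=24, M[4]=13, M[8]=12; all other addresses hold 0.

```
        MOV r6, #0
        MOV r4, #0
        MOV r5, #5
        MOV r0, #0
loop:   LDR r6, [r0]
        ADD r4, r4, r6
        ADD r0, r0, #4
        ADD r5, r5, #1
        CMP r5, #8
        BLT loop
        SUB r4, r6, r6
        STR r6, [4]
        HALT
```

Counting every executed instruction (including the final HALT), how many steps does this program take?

25

MOV r6, #0 → r6=0
MOV r4, #0 → r4=0
MOV r5, #5 → r5=5
MOV r0, #0 → r0=0
LDR r6, [r0] → r6=M[0]=24
ADD r4, r4, r6 → r4=0+24=24
ADD r0, r0, #4 → r0=0+4=4
ADD r5, r5, #1 → r5=5+1=6
CMP r5, #8  (cmp 6,8)
BLT loop: taken
LDR r6, [r0] → r6=M[4]=13
ADD r4, r4, r6 → r4=24+13=37
ADD r0, r0, #4 → r0=4+4=8
ADD r5, r5, #1 → r5=6+1=7
CMP r5, #8  (cmp 7,8)
BLT loop: taken
LDR r6, [r0] → r6=M[8]=12
ADD r4, r4, r6 → r4=37+12=49
ADD r0, r0, #4 → r0=8+4=12
ADD r5, r5, #1 → r5=7+1=8
CMP r5, #8  (cmp 8,8)
BLT loop: not taken
SUB r4, r6, r6 → r4=12-12=0
STR r6, [4] → M[4]=12
halt.
Total executed instructions: 25.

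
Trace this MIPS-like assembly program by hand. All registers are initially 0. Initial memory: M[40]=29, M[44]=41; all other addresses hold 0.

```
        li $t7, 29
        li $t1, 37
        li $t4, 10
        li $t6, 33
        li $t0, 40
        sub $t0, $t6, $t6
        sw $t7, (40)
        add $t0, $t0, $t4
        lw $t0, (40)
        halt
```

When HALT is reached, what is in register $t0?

29

after li $t7, 29: $t7=29
after li $t1, 37: $t1=37
after li $t4, 10: $t4=10
after li $t6, 33: $t6=33
after li $t0, 40: $t0=40
after sub $t0, $t6, $t6: $t0=33-33=0
sw $t7, (40) → M[40]=29
after add $t0, $t0, $t4: $t0=0+10=10
after lw $t0, (40): $t0=M[40]=29
halt.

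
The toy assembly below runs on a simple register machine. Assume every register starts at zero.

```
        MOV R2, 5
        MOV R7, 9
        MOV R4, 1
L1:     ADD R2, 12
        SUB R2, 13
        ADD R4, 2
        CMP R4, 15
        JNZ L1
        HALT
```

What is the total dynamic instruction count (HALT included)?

R2=5
R7=9
R4=1
R2=5+12=17
R2=17-13=4
R4=1+2=3
CMP R4, 15  (cmp 3,15)
JNZ L1: taken
R2=4+12=16
R2=16-13=3
R4=3+2=5
CMP R4, 15  (cmp 5,15)
JNZ L1: taken
R2=3+12=15
R2=15-13=2
R4=5+2=7
CMP R4, 15  (cmp 7,15)
JNZ L1: taken
R2=2+12=14
R2=14-13=1
R4=7+2=9
CMP R4, 15  (cmp 9,15)
JNZ L1: taken
R2=1+12=13
R2=13-13=0
R4=9+2=11
CMP R4, 15  (cmp 11,15)
JNZ L1: taken
R2=0+12=12
R2=12-13=-1
R4=11+2=13
CMP R4, 15  (cmp 13,15)
JNZ L1: taken
R2=(-1)+12=11
R2=11-13=-2
R4=13+2=15
CMP R4, 15  (cmp 15,15)
JNZ L1: not taken
halt.
Total executed instructions: 39.

39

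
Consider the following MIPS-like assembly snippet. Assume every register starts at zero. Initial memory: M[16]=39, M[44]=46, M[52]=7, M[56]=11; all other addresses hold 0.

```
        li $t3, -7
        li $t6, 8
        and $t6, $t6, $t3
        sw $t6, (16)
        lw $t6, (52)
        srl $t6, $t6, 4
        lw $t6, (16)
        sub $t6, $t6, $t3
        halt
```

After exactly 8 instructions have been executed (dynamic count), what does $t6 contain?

15

li $t3, -7 → $t3=-7
li $t6, 8 → $t6=8
and $t6, $t6, $t3 → $t6=8&(-7)=8
sw $t6, (16) → M[16]=8
lw $t6, (52) → $t6=M[52]=7
srl $t6, $t6, 4 → $t6=7>>4=0
lw $t6, (16) → $t6=M[16]=8
sub $t6, $t6, $t3 → $t6=8-(-7)=15
After step 8: $t6 = 15.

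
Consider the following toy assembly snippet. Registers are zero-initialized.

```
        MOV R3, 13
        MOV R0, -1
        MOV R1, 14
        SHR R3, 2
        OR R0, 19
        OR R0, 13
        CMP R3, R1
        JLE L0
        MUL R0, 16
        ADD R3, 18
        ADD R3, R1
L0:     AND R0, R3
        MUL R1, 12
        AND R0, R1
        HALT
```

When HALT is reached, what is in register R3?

MOV R3, 13 → R3=13
MOV R0, -1 → R0=-1
MOV R1, 14 → R1=14
SHR R3, 2 → R3=13>>2=3
OR R0, 19 → R0=(-1)|19=-1
OR R0, 13 → R0=(-1)|13=-1
CMP R3, R1  (cmp 3,14)
JLE L0: taken
AND R0, R3 → R0=(-1)&3=3
MUL R1, 12 → R1=14*12=168
AND R0, R1 → R0=3&168=0
halt.

3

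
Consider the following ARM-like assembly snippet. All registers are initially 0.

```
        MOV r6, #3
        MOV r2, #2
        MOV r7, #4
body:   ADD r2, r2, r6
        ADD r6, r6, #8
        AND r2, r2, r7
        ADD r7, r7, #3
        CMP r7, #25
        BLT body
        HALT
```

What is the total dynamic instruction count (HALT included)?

MOV r6, #3 → r6=3
MOV r2, #2 → r2=2
MOV r7, #4 → r7=4
ADD r2, r2, r6 → r2=2+3=5
ADD r6, r6, #8 → r6=3+8=11
AND r2, r2, r7 → r2=5&4=4
ADD r7, r7, #3 → r7=4+3=7
CMP r7, #25  (cmp 7,25)
BLT body: taken
ADD r2, r2, r6 → r2=4+11=15
ADD r6, r6, #8 → r6=11+8=19
AND r2, r2, r7 → r2=15&7=7
ADD r7, r7, #3 → r7=7+3=10
CMP r7, #25  (cmp 10,25)
BLT body: taken
ADD r2, r2, r6 → r2=7+19=26
ADD r6, r6, #8 → r6=19+8=27
AND r2, r2, r7 → r2=26&10=10
ADD r7, r7, #3 → r7=10+3=13
CMP r7, #25  (cmp 13,25)
BLT body: taken
ADD r2, r2, r6 → r2=10+27=37
ADD r6, r6, #8 → r6=27+8=35
AND r2, r2, r7 → r2=37&13=5
ADD r7, r7, #3 → r7=13+3=16
CMP r7, #25  (cmp 16,25)
BLT body: taken
ADD r2, r2, r6 → r2=5+35=40
ADD r6, r6, #8 → r6=35+8=43
AND r2, r2, r7 → r2=40&16=0
ADD r7, r7, #3 → r7=16+3=19
CMP r7, #25  (cmp 19,25)
BLT body: taken
ADD r2, r2, r6 → r2=0+43=43
ADD r6, r6, #8 → r6=43+8=51
AND r2, r2, r7 → r2=43&19=3
ADD r7, r7, #3 → r7=19+3=22
CMP r7, #25  (cmp 22,25)
BLT body: taken
ADD r2, r2, r6 → r2=3+51=54
ADD r6, r6, #8 → r6=51+8=59
AND r2, r2, r7 → r2=54&22=22
ADD r7, r7, #3 → r7=22+3=25
CMP r7, #25  (cmp 25,25)
BLT body: not taken
halt.
Total executed instructions: 46.

46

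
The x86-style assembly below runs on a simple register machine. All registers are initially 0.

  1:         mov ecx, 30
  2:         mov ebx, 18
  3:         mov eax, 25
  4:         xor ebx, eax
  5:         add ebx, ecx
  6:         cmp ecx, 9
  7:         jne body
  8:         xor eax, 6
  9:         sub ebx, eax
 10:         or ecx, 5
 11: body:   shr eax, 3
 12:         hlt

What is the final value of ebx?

after mov ecx, 30: ecx=30
after mov ebx, 18: ebx=18
after mov eax, 25: eax=25
after xor ebx, eax: ebx=18^25=11
after add ebx, ecx: ebx=11+30=41
cmp ecx, 9  (cmp 30,9)
jne body: taken
after shr eax, 3: eax=25>>3=3
halt.

41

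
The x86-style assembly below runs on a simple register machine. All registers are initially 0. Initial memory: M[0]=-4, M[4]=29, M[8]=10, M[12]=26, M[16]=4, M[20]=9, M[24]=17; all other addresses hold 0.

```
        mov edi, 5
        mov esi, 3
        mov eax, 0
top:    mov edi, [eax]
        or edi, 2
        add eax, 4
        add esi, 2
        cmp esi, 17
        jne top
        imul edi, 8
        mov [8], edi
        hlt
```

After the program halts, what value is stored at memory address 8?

152

mov edi, 5 → edi=5
mov esi, 3 → esi=3
mov eax, 0 → eax=0
mov edi, [eax] → edi=M[0]=-4
or edi, 2 → edi=(-4)|2=-2
add eax, 4 → eax=0+4=4
add esi, 2 → esi=3+2=5
cmp esi, 17  (cmp 5,17)
jne top: taken
mov edi, [eax] → edi=M[4]=29
or edi, 2 → edi=29|2=31
add eax, 4 → eax=4+4=8
add esi, 2 → esi=5+2=7
cmp esi, 17  (cmp 7,17)
jne top: taken
mov edi, [eax] → edi=M[8]=10
or edi, 2 → edi=10|2=10
add eax, 4 → eax=8+4=12
add esi, 2 → esi=7+2=9
cmp esi, 17  (cmp 9,17)
jne top: taken
mov edi, [eax] → edi=M[12]=26
or edi, 2 → edi=26|2=26
add eax, 4 → eax=12+4=16
add esi, 2 → esi=9+2=11
cmp esi, 17  (cmp 11,17)
jne top: taken
mov edi, [eax] → edi=M[16]=4
or edi, 2 → edi=4|2=6
add eax, 4 → eax=16+4=20
add esi, 2 → esi=11+2=13
cmp esi, 17  (cmp 13,17)
jne top: taken
mov edi, [eax] → edi=M[20]=9
or edi, 2 → edi=9|2=11
add eax, 4 → eax=20+4=24
add esi, 2 → esi=13+2=15
cmp esi, 17  (cmp 15,17)
jne top: taken
mov edi, [eax] → edi=M[24]=17
or edi, 2 → edi=17|2=19
add eax, 4 → eax=24+4=28
add esi, 2 → esi=15+2=17
cmp esi, 17  (cmp 17,17)
jne top: not taken
imul edi, 8 → edi=19*8=152
mov [8], edi → M[8]=152
halt.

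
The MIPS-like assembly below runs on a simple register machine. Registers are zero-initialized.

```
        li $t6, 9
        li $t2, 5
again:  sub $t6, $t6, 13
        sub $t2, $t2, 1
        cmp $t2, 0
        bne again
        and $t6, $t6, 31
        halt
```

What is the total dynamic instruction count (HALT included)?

li $t6, 9 → $t6=9
li $t2, 5 → $t2=5
sub $t6, $t6, 13 → $t6=9-13=-4
sub $t2, $t2, 1 → $t2=5-1=4
cmp $t2, 0  (cmp 4,0)
bne again: taken
sub $t6, $t6, 13 → $t6=(-4)-13=-17
sub $t2, $t2, 1 → $t2=4-1=3
cmp $t2, 0  (cmp 3,0)
bne again: taken
sub $t6, $t6, 13 → $t6=(-17)-13=-30
sub $t2, $t2, 1 → $t2=3-1=2
cmp $t2, 0  (cmp 2,0)
bne again: taken
sub $t6, $t6, 13 → $t6=(-30)-13=-43
sub $t2, $t2, 1 → $t2=2-1=1
cmp $t2, 0  (cmp 1,0)
bne again: taken
sub $t6, $t6, 13 → $t6=(-43)-13=-56
sub $t2, $t2, 1 → $t2=1-1=0
cmp $t2, 0  (cmp 0,0)
bne again: not taken
and $t6, $t6, 31 → $t6=(-56)&31=8
halt.
Total executed instructions: 24.

24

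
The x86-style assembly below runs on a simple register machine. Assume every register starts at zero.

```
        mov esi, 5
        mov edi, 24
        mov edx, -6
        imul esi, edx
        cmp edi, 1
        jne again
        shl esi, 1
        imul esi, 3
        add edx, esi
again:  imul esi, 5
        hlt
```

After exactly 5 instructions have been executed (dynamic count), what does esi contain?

esi=5
edi=24
edx=-6
esi=5*(-6)=-30
cmp edi, 1  (cmp 24,1)
After step 5: esi = -30.

-30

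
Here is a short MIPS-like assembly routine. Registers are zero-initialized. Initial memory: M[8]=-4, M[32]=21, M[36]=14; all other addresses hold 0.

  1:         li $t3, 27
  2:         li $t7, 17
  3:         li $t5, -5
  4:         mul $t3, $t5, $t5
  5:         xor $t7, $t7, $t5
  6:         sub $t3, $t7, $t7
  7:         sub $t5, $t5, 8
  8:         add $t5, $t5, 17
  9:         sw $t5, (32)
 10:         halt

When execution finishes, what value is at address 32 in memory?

4

after li $t3, 27: $t3=27
after li $t7, 17: $t7=17
after li $t5, -5: $t5=-5
after mul $t3, $t5, $t5: $t3=(-5)*(-5)=25
after xor $t7, $t7, $t5: $t7=17^(-5)=-22
after sub $t3, $t7, $t7: $t3=(-22)-(-22)=0
after sub $t5, $t5, 8: $t5=(-5)-8=-13
after add $t5, $t5, 17: $t5=(-13)+17=4
sw $t5, (32) → M[32]=4
halt.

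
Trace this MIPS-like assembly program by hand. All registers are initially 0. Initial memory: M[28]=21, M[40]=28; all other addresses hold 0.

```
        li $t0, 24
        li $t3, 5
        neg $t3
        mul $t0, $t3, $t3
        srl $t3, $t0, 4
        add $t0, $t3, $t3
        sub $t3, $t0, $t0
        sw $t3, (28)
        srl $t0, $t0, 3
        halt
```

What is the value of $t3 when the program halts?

0

li $t0, 24 → $t0=24
li $t3, 5 → $t3=5
neg $t3 → $t3=-(5)=-5
mul $t0, $t3, $t3 → $t0=(-5)*(-5)=25
srl $t3, $t0, 4 → $t3=25>>4=1
add $t0, $t3, $t3 → $t0=1+1=2
sub $t3, $t0, $t0 → $t3=2-2=0
sw $t3, (28) → M[28]=0
srl $t0, $t0, 3 → $t0=2>>3=0
halt.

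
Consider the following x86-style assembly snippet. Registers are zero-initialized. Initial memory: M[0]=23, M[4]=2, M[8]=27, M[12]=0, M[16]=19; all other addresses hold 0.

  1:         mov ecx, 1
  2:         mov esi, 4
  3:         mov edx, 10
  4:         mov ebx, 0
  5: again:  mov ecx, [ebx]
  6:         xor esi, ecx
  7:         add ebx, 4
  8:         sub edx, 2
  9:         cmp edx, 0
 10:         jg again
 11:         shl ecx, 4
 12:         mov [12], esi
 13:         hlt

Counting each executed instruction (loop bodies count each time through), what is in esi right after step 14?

17

after mov ecx, 1: ecx=1
after mov esi, 4: esi=4
after mov edx, 10: edx=10
after mov ebx, 0: ebx=0
after mov ecx, [ebx]: ecx=M[0]=23
after xor esi, ecx: esi=4^23=19
after add ebx, 4: ebx=0+4=4
after sub edx, 2: edx=10-2=8
cmp edx, 0  (cmp 8,0)
jg again: taken
after mov ecx, [ebx]: ecx=M[4]=2
after xor esi, ecx: esi=19^2=17
after add ebx, 4: ebx=4+4=8
after sub edx, 2: edx=8-2=6
After step 14: esi = 17.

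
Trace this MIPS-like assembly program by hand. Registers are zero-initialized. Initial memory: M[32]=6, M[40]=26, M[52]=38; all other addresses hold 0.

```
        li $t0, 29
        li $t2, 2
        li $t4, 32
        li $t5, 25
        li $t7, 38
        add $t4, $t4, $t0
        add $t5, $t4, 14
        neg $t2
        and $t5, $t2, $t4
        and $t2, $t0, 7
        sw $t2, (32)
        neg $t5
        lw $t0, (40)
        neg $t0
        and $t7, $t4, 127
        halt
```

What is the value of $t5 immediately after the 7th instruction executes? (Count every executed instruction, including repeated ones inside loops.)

li $t0, 29 → $t0=29
li $t2, 2 → $t2=2
li $t4, 32 → $t4=32
li $t5, 25 → $t5=25
li $t7, 38 → $t7=38
add $t4, $t4, $t0 → $t4=32+29=61
add $t5, $t4, 14 → $t5=61+14=75
After step 7: $t5 = 75.

75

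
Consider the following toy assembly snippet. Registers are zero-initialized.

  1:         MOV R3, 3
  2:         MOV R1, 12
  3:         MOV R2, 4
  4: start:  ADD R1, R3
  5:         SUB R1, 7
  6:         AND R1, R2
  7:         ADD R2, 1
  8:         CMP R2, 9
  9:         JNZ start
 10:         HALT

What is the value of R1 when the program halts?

R3=3
R1=12
R2=4
R1=12+3=15
R1=15-7=8
R1=8&4=0
R2=4+1=5
CMP R2, 9  (cmp 5,9)
JNZ start: taken
R1=0+3=3
R1=3-7=-4
R1=(-4)&5=4
R2=5+1=6
CMP R2, 9  (cmp 6,9)
JNZ start: taken
R1=4+3=7
R1=7-7=0
R1=0&6=0
R2=6+1=7
CMP R2, 9  (cmp 7,9)
JNZ start: taken
R1=0+3=3
R1=3-7=-4
R1=(-4)&7=4
R2=7+1=8
CMP R2, 9  (cmp 8,9)
JNZ start: taken
R1=4+3=7
R1=7-7=0
R1=0&8=0
R2=8+1=9
CMP R2, 9  (cmp 9,9)
JNZ start: not taken
halt.

0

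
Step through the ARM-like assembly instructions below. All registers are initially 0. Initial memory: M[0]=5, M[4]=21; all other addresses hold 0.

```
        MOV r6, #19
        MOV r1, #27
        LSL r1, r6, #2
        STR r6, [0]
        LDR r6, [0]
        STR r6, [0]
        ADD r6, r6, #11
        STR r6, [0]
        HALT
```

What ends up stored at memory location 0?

30

r6=19
r1=27
r1=19<<2=76
STR r6, [0] → M[0]=19
r6=M[0]=19
STR r6, [0] → M[0]=19
r6=19+11=30
STR r6, [0] → M[0]=30
halt.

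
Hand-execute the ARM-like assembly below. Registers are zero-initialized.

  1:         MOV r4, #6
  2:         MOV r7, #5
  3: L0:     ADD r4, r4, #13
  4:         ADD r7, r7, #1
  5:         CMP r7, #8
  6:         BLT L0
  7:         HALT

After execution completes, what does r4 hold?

after MOV r4, #6: r4=6
after MOV r7, #5: r7=5
after ADD r4, r4, #13: r4=6+13=19
after ADD r7, r7, #1: r7=5+1=6
CMP r7, #8  (cmp 6,8)
BLT L0: taken
after ADD r4, r4, #13: r4=19+13=32
after ADD r7, r7, #1: r7=6+1=7
CMP r7, #8  (cmp 7,8)
BLT L0: taken
after ADD r4, r4, #13: r4=32+13=45
after ADD r7, r7, #1: r7=7+1=8
CMP r7, #8  (cmp 8,8)
BLT L0: not taken
halt.

45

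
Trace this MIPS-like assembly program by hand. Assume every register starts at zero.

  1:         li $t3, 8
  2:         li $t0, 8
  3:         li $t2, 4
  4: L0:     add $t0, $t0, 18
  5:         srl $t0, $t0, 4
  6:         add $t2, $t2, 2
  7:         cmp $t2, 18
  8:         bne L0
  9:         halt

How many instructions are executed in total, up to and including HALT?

after li $t3, 8: $t3=8
after li $t0, 8: $t0=8
after li $t2, 4: $t2=4
after add $t0, $t0, 18: $t0=8+18=26
after srl $t0, $t0, 4: $t0=26>>4=1
after add $t2, $t2, 2: $t2=4+2=6
cmp $t2, 18  (cmp 6,18)
bne L0: taken
after add $t0, $t0, 18: $t0=1+18=19
after srl $t0, $t0, 4: $t0=19>>4=1
after add $t2, $t2, 2: $t2=6+2=8
cmp $t2, 18  (cmp 8,18)
bne L0: taken
after add $t0, $t0, 18: $t0=1+18=19
after srl $t0, $t0, 4: $t0=19>>4=1
after add $t2, $t2, 2: $t2=8+2=10
cmp $t2, 18  (cmp 10,18)
bne L0: taken
after add $t0, $t0, 18: $t0=1+18=19
after srl $t0, $t0, 4: $t0=19>>4=1
after add $t2, $t2, 2: $t2=10+2=12
cmp $t2, 18  (cmp 12,18)
bne L0: taken
after add $t0, $t0, 18: $t0=1+18=19
after srl $t0, $t0, 4: $t0=19>>4=1
after add $t2, $t2, 2: $t2=12+2=14
cmp $t2, 18  (cmp 14,18)
bne L0: taken
after add $t0, $t0, 18: $t0=1+18=19
after srl $t0, $t0, 4: $t0=19>>4=1
after add $t2, $t2, 2: $t2=14+2=16
cmp $t2, 18  (cmp 16,18)
bne L0: taken
after add $t0, $t0, 18: $t0=1+18=19
after srl $t0, $t0, 4: $t0=19>>4=1
after add $t2, $t2, 2: $t2=16+2=18
cmp $t2, 18  (cmp 18,18)
bne L0: not taken
halt.
Total executed instructions: 39.

39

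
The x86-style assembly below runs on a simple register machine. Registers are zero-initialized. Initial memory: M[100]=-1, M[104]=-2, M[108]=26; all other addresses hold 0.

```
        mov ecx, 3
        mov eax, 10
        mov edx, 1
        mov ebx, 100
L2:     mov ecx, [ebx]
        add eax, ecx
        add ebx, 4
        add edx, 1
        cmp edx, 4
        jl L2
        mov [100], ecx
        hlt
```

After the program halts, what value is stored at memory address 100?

26

ecx=3
eax=10
edx=1
ebx=100
ecx=M[100]=-1
eax=10+(-1)=9
ebx=100+4=104
edx=1+1=2
cmp edx, 4  (cmp 2,4)
jl L2: taken
ecx=M[104]=-2
eax=9+(-2)=7
ebx=104+4=108
edx=2+1=3
cmp edx, 4  (cmp 3,4)
jl L2: taken
ecx=M[108]=26
eax=7+26=33
ebx=108+4=112
edx=3+1=4
cmp edx, 4  (cmp 4,4)
jl L2: not taken
mov [100], ecx → M[100]=26
halt.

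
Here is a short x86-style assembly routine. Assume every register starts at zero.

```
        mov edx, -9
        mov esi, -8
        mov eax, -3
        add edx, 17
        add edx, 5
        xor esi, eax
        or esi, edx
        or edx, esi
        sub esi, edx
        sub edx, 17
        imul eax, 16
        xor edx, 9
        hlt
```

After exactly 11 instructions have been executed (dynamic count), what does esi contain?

edx=-9
esi=-8
eax=-3
edx=(-9)+17=8
edx=8+5=13
esi=(-8)^(-3)=5
esi=5|13=13
edx=13|13=13
esi=13-13=0
edx=13-17=-4
eax=(-3)*16=-48
After step 11: esi = 0.

0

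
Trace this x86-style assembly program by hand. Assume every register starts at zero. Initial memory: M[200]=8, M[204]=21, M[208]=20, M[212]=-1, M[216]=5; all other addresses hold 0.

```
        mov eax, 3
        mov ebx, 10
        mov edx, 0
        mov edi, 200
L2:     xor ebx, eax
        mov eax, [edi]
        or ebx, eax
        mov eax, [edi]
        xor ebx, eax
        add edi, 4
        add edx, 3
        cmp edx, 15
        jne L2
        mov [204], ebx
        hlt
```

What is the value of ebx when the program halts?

after mov eax, 3: eax=3
after mov ebx, 10: ebx=10
after mov edx, 0: edx=0
after mov edi, 200: edi=200
after xor ebx, eax: ebx=10^3=9
after mov eax, [edi]: eax=M[200]=8
after or ebx, eax: ebx=9|8=9
after mov eax, [edi]: eax=M[200]=8
after xor ebx, eax: ebx=9^8=1
after add edi, 4: edi=200+4=204
after add edx, 3: edx=0+3=3
cmp edx, 15  (cmp 3,15)
jne L2: taken
after xor ebx, eax: ebx=1^8=9
after mov eax, [edi]: eax=M[204]=21
after or ebx, eax: ebx=9|21=29
after mov eax, [edi]: eax=M[204]=21
after xor ebx, eax: ebx=29^21=8
after add edi, 4: edi=204+4=208
after add edx, 3: edx=3+3=6
cmp edx, 15  (cmp 6,15)
jne L2: taken
after xor ebx, eax: ebx=8^21=29
after mov eax, [edi]: eax=M[208]=20
after or ebx, eax: ebx=29|20=29
after mov eax, [edi]: eax=M[208]=20
after xor ebx, eax: ebx=29^20=9
after add edi, 4: edi=208+4=212
after add edx, 3: edx=6+3=9
cmp edx, 15  (cmp 9,15)
jne L2: taken
after xor ebx, eax: ebx=9^20=29
after mov eax, [edi]: eax=M[212]=-1
after or ebx, eax: ebx=29|(-1)=-1
after mov eax, [edi]: eax=M[212]=-1
after xor ebx, eax: ebx=(-1)^(-1)=0
after add edi, 4: edi=212+4=216
after add edx, 3: edx=9+3=12
cmp edx, 15  (cmp 12,15)
jne L2: taken
after xor ebx, eax: ebx=0^(-1)=-1
after mov eax, [edi]: eax=M[216]=5
after or ebx, eax: ebx=(-1)|5=-1
after mov eax, [edi]: eax=M[216]=5
after xor ebx, eax: ebx=(-1)^5=-6
after add edi, 4: edi=216+4=220
after add edx, 3: edx=12+3=15
cmp edx, 15  (cmp 15,15)
jne L2: not taken
mov [204], ebx → M[204]=-6
halt.

-6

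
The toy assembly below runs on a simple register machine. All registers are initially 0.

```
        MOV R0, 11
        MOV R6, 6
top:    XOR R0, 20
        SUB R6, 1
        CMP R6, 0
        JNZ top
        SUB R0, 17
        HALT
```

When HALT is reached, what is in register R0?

-6

after MOV R0, 11: R0=11
after MOV R6, 6: R6=6
after XOR R0, 20: R0=11^20=31
after SUB R6, 1: R6=6-1=5
CMP R6, 0  (cmp 5,0)
JNZ top: taken
after XOR R0, 20: R0=31^20=11
after SUB R6, 1: R6=5-1=4
CMP R6, 0  (cmp 4,0)
JNZ top: taken
after XOR R0, 20: R0=11^20=31
after SUB R6, 1: R6=4-1=3
CMP R6, 0  (cmp 3,0)
JNZ top: taken
after XOR R0, 20: R0=31^20=11
after SUB R6, 1: R6=3-1=2
CMP R6, 0  (cmp 2,0)
JNZ top: taken
after XOR R0, 20: R0=11^20=31
after SUB R6, 1: R6=2-1=1
CMP R6, 0  (cmp 1,0)
JNZ top: taken
after XOR R0, 20: R0=31^20=11
after SUB R6, 1: R6=1-1=0
CMP R6, 0  (cmp 0,0)
JNZ top: not taken
after SUB R0, 17: R0=11-17=-6
halt.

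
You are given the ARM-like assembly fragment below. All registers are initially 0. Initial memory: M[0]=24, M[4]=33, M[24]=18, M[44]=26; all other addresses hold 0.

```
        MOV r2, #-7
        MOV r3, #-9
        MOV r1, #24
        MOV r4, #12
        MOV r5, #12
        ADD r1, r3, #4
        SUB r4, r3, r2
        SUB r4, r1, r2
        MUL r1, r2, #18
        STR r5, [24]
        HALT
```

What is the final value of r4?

r2=-7
r3=-9
r1=24
r4=12
r5=12
r1=(-9)+4=-5
r4=(-9)-(-7)=-2
r4=(-5)-(-7)=2
r1=(-7)*18=-126
STR r5, [24] → M[24]=12
halt.

2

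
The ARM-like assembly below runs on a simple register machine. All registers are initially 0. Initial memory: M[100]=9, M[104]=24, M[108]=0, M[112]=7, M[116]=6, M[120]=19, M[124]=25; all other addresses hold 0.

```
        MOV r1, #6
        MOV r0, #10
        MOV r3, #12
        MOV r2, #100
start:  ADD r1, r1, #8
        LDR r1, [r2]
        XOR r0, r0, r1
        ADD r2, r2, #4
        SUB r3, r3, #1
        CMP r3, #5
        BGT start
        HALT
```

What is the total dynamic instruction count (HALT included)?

after MOV r1, #6: r1=6
after MOV r0, #10: r0=10
after MOV r3, #12: r3=12
after MOV r2, #100: r2=100
after ADD r1, r1, #8: r1=6+8=14
after LDR r1, [r2]: r1=M[100]=9
after XOR r0, r0, r1: r0=10^9=3
after ADD r2, r2, #4: r2=100+4=104
after SUB r3, r3, #1: r3=12-1=11
CMP r3, #5  (cmp 11,5)
BGT start: taken
after ADD r1, r1, #8: r1=9+8=17
after LDR r1, [r2]: r1=M[104]=24
after XOR r0, r0, r1: r0=3^24=27
after ADD r2, r2, #4: r2=104+4=108
after SUB r3, r3, #1: r3=11-1=10
CMP r3, #5  (cmp 10,5)
BGT start: taken
after ADD r1, r1, #8: r1=24+8=32
after LDR r1, [r2]: r1=M[108]=0
after XOR r0, r0, r1: r0=27^0=27
after ADD r2, r2, #4: r2=108+4=112
after SUB r3, r3, #1: r3=10-1=9
CMP r3, #5  (cmp 9,5)
BGT start: taken
after ADD r1, r1, #8: r1=0+8=8
after LDR r1, [r2]: r1=M[112]=7
after XOR r0, r0, r1: r0=27^7=28
after ADD r2, r2, #4: r2=112+4=116
after SUB r3, r3, #1: r3=9-1=8
CMP r3, #5  (cmp 8,5)
BGT start: taken
after ADD r1, r1, #8: r1=7+8=15
after LDR r1, [r2]: r1=M[116]=6
after XOR r0, r0, r1: r0=28^6=26
after ADD r2, r2, #4: r2=116+4=120
after SUB r3, r3, #1: r3=8-1=7
CMP r3, #5  (cmp 7,5)
BGT start: taken
after ADD r1, r1, #8: r1=6+8=14
after LDR r1, [r2]: r1=M[120]=19
after XOR r0, r0, r1: r0=26^19=9
after ADD r2, r2, #4: r2=120+4=124
after SUB r3, r3, #1: r3=7-1=6
CMP r3, #5  (cmp 6,5)
BGT start: taken
after ADD r1, r1, #8: r1=19+8=27
after LDR r1, [r2]: r1=M[124]=25
after XOR r0, r0, r1: r0=9^25=16
after ADD r2, r2, #4: r2=124+4=128
after SUB r3, r3, #1: r3=6-1=5
CMP r3, #5  (cmp 5,5)
BGT start: not taken
halt.
Total executed instructions: 54.

54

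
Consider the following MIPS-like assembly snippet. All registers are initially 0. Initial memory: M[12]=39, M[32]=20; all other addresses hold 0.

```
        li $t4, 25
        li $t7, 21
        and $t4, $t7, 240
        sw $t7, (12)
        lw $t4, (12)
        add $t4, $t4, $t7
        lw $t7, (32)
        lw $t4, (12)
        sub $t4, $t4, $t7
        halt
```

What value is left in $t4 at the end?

after li $t4, 25: $t4=25
after li $t7, 21: $t7=21
after and $t4, $t7, 240: $t4=21&240=16
sw $t7, (12) → M[12]=21
after lw $t4, (12): $t4=M[12]=21
after add $t4, $t4, $t7: $t4=21+21=42
after lw $t7, (32): $t7=M[32]=20
after lw $t4, (12): $t4=M[12]=21
after sub $t4, $t4, $t7: $t4=21-20=1
halt.

1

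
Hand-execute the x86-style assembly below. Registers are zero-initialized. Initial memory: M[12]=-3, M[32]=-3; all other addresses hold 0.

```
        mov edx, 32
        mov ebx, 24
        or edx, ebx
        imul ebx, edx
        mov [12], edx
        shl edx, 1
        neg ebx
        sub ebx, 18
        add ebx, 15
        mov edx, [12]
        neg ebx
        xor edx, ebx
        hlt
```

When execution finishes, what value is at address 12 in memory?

after mov edx, 32: edx=32
after mov ebx, 24: ebx=24
after or edx, ebx: edx=32|24=56
after imul ebx, edx: ebx=24*56=1344
mov [12], edx → M[12]=56
after shl edx, 1: edx=56<<1=112
after neg ebx: ebx=-(1344)=-1344
after sub ebx, 18: ebx=(-1344)-18=-1362
after add ebx, 15: ebx=(-1362)+15=-1347
after mov edx, [12]: edx=M[12]=56
after neg ebx: ebx=-(-1347)=1347
after xor edx, ebx: edx=56^1347=1403
halt.

56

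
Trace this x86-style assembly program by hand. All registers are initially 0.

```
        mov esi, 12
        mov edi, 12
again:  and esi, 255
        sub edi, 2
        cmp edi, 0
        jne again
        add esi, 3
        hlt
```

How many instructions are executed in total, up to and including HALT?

28

esi=12
edi=12
esi=12&255=12
edi=12-2=10
cmp edi, 0  (cmp 10,0)
jne again: taken
esi=12&255=12
edi=10-2=8
cmp edi, 0  (cmp 8,0)
jne again: taken
esi=12&255=12
edi=8-2=6
cmp edi, 0  (cmp 6,0)
jne again: taken
esi=12&255=12
edi=6-2=4
cmp edi, 0  (cmp 4,0)
jne again: taken
esi=12&255=12
edi=4-2=2
cmp edi, 0  (cmp 2,0)
jne again: taken
esi=12&255=12
edi=2-2=0
cmp edi, 0  (cmp 0,0)
jne again: not taken
esi=12+3=15
halt.
Total executed instructions: 28.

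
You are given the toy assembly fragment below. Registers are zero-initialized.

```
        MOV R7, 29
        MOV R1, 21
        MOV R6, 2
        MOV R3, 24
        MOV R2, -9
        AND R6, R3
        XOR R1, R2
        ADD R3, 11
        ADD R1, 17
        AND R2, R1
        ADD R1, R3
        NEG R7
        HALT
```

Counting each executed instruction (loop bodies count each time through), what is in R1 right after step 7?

R7=29
R1=21
R6=2
R3=24
R2=-9
R6=2&24=0
R1=21^(-9)=-30
After step 7: R1 = -30.

-30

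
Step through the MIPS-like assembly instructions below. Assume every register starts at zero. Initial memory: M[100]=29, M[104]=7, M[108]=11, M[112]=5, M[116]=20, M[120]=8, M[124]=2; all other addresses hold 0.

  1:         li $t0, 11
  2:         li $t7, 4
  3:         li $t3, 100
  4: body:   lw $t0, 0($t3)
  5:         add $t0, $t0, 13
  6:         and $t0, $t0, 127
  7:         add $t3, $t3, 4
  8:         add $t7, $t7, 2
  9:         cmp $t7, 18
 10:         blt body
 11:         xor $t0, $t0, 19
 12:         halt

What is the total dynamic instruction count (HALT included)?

54

$t0=11
$t7=4
$t3=100
$t0=M[100]=29
$t0=29+13=42
$t0=42&127=42
$t3=100+4=104
$t7=4+2=6
cmp $t7, 18  (cmp 6,18)
blt body: taken
$t0=M[104]=7
$t0=7+13=20
$t0=20&127=20
$t3=104+4=108
$t7=6+2=8
cmp $t7, 18  (cmp 8,18)
blt body: taken
$t0=M[108]=11
$t0=11+13=24
$t0=24&127=24
$t3=108+4=112
$t7=8+2=10
cmp $t7, 18  (cmp 10,18)
blt body: taken
$t0=M[112]=5
$t0=5+13=18
$t0=18&127=18
$t3=112+4=116
$t7=10+2=12
cmp $t7, 18  (cmp 12,18)
blt body: taken
$t0=M[116]=20
$t0=20+13=33
$t0=33&127=33
$t3=116+4=120
$t7=12+2=14
cmp $t7, 18  (cmp 14,18)
blt body: taken
$t0=M[120]=8
$t0=8+13=21
$t0=21&127=21
$t3=120+4=124
$t7=14+2=16
cmp $t7, 18  (cmp 16,18)
blt body: taken
$t0=M[124]=2
$t0=2+13=15
$t0=15&127=15
$t3=124+4=128
$t7=16+2=18
cmp $t7, 18  (cmp 18,18)
blt body: not taken
$t0=15^19=28
halt.
Total executed instructions: 54.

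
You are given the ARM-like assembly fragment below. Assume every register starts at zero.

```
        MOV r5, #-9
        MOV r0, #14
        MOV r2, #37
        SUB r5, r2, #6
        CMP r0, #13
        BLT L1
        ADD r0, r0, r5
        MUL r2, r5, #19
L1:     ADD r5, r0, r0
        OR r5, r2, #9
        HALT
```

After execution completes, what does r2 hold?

589

after MOV r5, #-9: r5=-9
after MOV r0, #14: r0=14
after MOV r2, #37: r2=37
after SUB r5, r2, #6: r5=37-6=31
CMP r0, #13  (cmp 14,13)
BLT L1: not taken
after ADD r0, r0, r5: r0=14+31=45
after MUL r2, r5, #19: r2=31*19=589
after ADD r5, r0, r0: r5=45+45=90
after OR r5, r2, #9: r5=589|9=589
halt.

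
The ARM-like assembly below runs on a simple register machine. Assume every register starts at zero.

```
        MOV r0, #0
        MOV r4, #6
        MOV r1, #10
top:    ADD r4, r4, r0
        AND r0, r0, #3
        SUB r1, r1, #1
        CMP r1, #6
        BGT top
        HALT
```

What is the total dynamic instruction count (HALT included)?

24

MOV r0, #0 → r0=0
MOV r4, #6 → r4=6
MOV r1, #10 → r1=10
ADD r4, r4, r0 → r4=6+0=6
AND r0, r0, #3 → r0=0&3=0
SUB r1, r1, #1 → r1=10-1=9
CMP r1, #6  (cmp 9,6)
BGT top: taken
ADD r4, r4, r0 → r4=6+0=6
AND r0, r0, #3 → r0=0&3=0
SUB r1, r1, #1 → r1=9-1=8
CMP r1, #6  (cmp 8,6)
BGT top: taken
ADD r4, r4, r0 → r4=6+0=6
AND r0, r0, #3 → r0=0&3=0
SUB r1, r1, #1 → r1=8-1=7
CMP r1, #6  (cmp 7,6)
BGT top: taken
ADD r4, r4, r0 → r4=6+0=6
AND r0, r0, #3 → r0=0&3=0
SUB r1, r1, #1 → r1=7-1=6
CMP r1, #6  (cmp 6,6)
BGT top: not taken
halt.
Total executed instructions: 24.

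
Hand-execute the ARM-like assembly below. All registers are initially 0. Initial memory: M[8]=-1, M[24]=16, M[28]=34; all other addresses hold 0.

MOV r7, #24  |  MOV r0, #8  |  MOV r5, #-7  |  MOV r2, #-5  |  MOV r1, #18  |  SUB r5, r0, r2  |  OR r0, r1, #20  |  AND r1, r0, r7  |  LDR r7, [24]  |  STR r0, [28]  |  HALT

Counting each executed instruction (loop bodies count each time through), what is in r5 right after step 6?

13

MOV r7, #24 → r7=24
MOV r0, #8 → r0=8
MOV r5, #-7 → r5=-7
MOV r2, #-5 → r2=-5
MOV r1, #18 → r1=18
SUB r5, r0, r2 → r5=8-(-5)=13
After step 6: r5 = 13.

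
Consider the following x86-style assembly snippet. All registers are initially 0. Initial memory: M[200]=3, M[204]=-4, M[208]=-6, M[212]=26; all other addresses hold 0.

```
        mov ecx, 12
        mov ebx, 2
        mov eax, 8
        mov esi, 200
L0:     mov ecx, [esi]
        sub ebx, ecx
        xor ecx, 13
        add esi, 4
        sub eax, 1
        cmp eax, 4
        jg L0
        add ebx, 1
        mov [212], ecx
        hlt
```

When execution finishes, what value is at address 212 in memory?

23

after mov ecx, 12: ecx=12
after mov ebx, 2: ebx=2
after mov eax, 8: eax=8
after mov esi, 200: esi=200
after mov ecx, [esi]: ecx=M[200]=3
after sub ebx, ecx: ebx=2-3=-1
after xor ecx, 13: ecx=3^13=14
after add esi, 4: esi=200+4=204
after sub eax, 1: eax=8-1=7
cmp eax, 4  (cmp 7,4)
jg L0: taken
after mov ecx, [esi]: ecx=M[204]=-4
after sub ebx, ecx: ebx=(-1)-(-4)=3
after xor ecx, 13: ecx=(-4)^13=-15
after add esi, 4: esi=204+4=208
after sub eax, 1: eax=7-1=6
cmp eax, 4  (cmp 6,4)
jg L0: taken
after mov ecx, [esi]: ecx=M[208]=-6
after sub ebx, ecx: ebx=3-(-6)=9
after xor ecx, 13: ecx=(-6)^13=-9
after add esi, 4: esi=208+4=212
after sub eax, 1: eax=6-1=5
cmp eax, 4  (cmp 5,4)
jg L0: taken
after mov ecx, [esi]: ecx=M[212]=26
after sub ebx, ecx: ebx=9-26=-17
after xor ecx, 13: ecx=26^13=23
after add esi, 4: esi=212+4=216
after sub eax, 1: eax=5-1=4
cmp eax, 4  (cmp 4,4)
jg L0: not taken
after add ebx, 1: ebx=(-17)+1=-16
mov [212], ecx → M[212]=23
halt.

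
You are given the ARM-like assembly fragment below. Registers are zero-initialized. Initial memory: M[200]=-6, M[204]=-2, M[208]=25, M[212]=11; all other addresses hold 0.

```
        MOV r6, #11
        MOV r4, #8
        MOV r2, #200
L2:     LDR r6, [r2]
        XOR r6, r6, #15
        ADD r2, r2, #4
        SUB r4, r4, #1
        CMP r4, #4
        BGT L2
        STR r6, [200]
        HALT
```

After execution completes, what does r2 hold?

after MOV r6, #11: r6=11
after MOV r4, #8: r4=8
after MOV r2, #200: r2=200
after LDR r6, [r2]: r6=M[200]=-6
after XOR r6, r6, #15: r6=(-6)^15=-11
after ADD r2, r2, #4: r2=200+4=204
after SUB r4, r4, #1: r4=8-1=7
CMP r4, #4  (cmp 7,4)
BGT L2: taken
after LDR r6, [r2]: r6=M[204]=-2
after XOR r6, r6, #15: r6=(-2)^15=-15
after ADD r2, r2, #4: r2=204+4=208
after SUB r4, r4, #1: r4=7-1=6
CMP r4, #4  (cmp 6,4)
BGT L2: taken
after LDR r6, [r2]: r6=M[208]=25
after XOR r6, r6, #15: r6=25^15=22
after ADD r2, r2, #4: r2=208+4=212
after SUB r4, r4, #1: r4=6-1=5
CMP r4, #4  (cmp 5,4)
BGT L2: taken
after LDR r6, [r2]: r6=M[212]=11
after XOR r6, r6, #15: r6=11^15=4
after ADD r2, r2, #4: r2=212+4=216
after SUB r4, r4, #1: r4=5-1=4
CMP r4, #4  (cmp 4,4)
BGT L2: not taken
STR r6, [200] → M[200]=4
halt.

216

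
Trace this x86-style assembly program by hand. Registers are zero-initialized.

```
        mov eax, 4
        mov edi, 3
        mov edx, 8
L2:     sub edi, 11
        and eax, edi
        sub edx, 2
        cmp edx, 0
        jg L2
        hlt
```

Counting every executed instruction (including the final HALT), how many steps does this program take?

eax=4
edi=3
edx=8
edi=3-11=-8
eax=4&(-8)=0
edx=8-2=6
cmp edx, 0  (cmp 6,0)
jg L2: taken
edi=(-8)-11=-19
eax=0&(-19)=0
edx=6-2=4
cmp edx, 0  (cmp 4,0)
jg L2: taken
edi=(-19)-11=-30
eax=0&(-30)=0
edx=4-2=2
cmp edx, 0  (cmp 2,0)
jg L2: taken
edi=(-30)-11=-41
eax=0&(-41)=0
edx=2-2=0
cmp edx, 0  (cmp 0,0)
jg L2: not taken
halt.
Total executed instructions: 24.

24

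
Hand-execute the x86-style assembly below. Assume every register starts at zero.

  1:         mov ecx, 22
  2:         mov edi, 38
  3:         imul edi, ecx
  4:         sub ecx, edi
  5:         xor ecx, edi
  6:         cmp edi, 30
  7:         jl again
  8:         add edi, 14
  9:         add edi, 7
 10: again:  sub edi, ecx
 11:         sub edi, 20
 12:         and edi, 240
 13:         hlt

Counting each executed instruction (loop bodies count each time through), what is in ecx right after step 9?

mov ecx, 22 → ecx=22
mov edi, 38 → edi=38
imul edi, ecx → edi=38*22=836
sub ecx, edi → ecx=22-836=-814
xor ecx, edi → ecx=(-814)^836=-106
cmp edi, 30  (cmp 836,30)
jl again: not taken
add edi, 14 → edi=836+14=850
add edi, 7 → edi=850+7=857
After step 9: ecx = -106.

-106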